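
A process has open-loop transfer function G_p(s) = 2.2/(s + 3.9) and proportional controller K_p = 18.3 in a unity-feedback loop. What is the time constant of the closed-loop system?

Closed-loop transfer function: T(s) = K_p·G_p(s)/(1 + K_p·G_p(s)) = 40.26/(s + 3.9 + 40.26) = 40.26/(s + 44.16).
Time constant τ = 1/44.16 = 0.0226 s.

τ = 0.0226 s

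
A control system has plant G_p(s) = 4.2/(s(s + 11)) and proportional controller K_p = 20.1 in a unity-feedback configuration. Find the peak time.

T_p = 0.427 s

From 1 + K_pG_p(s) = 0: s² + 11s + 84.42 = 0 ⇒ ω_n = 9.188, ζ = 0.5986.
Damped frequency ω_d = ω_n√(1−ζ²) = 7.36 rad/s, so peak time T_p = π/ω_d = 0.427 s.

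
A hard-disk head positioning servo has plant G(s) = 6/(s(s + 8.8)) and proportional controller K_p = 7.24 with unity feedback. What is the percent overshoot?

5.98%

Closed-loop characteristic equation: s² + 8.8s + 43.44 = 0, so ω_n = 6.591 rad/s and ζ = 8.8/(2·6.591) = 0.6676.
%OS = 100·exp(−πζ/√(1−ζ²)) = 100·exp(−π·0.6676/√0.5543) = 5.98%.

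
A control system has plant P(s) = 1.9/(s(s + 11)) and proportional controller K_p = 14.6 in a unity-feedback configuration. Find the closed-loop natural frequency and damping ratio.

ω_n = 5.27 rad/s, ζ = 1.04

The closed-loop denominator is s(s+11) + 14.6·1.9 = s² + 11s + 27.74.
So ω_n² = 27.74 ⇒ ω_n = 5.267 rad/s, and ζ = 11/(2ω_n) = 1.04.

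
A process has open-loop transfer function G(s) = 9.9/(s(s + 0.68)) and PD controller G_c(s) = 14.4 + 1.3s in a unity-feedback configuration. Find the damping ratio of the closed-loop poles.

Forward path: (14.4 + 1.3s)·9.9/(s(s+0.68)). The closed-loop characteristic equation is s² + (0.68 + 9.9·1.3)s + 9.9·14.4 = 0.
That is s² + 13.55s + 142.6 = 0, so ω_n = 11.94 rad/s and ζ = 13.55/(2·11.94) = 0.5674.

ζ = 0.567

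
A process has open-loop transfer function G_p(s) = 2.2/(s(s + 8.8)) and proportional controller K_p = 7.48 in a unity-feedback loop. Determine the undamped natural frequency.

The closed-loop denominator is s(s+8.8) + 7.48·2.2 = s² + 8.8s + 16.46.
Matching s² + 2ζω_n s + ω_n²: ω_n = √16.46 = 4.057 rad/s and 2ζω_n = 8.8, so ζ = 8.8/(2·4.057) = 1.08.

ω_n = 4.06 rad/s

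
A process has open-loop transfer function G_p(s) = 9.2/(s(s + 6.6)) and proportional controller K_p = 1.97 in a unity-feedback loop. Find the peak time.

T_p = 1.17 s

Closed-loop characteristic equation: s² + 6.6s + 18.12 = 0, so ω_n = 4.257 rad/s and ζ = 6.6/(2·4.257) = 0.7752.
Damped frequency ω_d = ω_n√(1−ζ²) = 2.69 rad/s, so peak time T_p = π/ω_d = 1.17 s.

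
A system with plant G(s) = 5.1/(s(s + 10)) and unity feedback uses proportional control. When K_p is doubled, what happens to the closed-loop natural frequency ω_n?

increase

ω_n = √(5.1·K_p), which grows with K_p.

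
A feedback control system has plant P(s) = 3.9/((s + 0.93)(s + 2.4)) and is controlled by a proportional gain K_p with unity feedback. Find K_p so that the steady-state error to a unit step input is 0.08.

The loop is type 0, so e_ss(step) = 1/(1 + K_pos) with K_pos = K_p·P(0).
P(0) = 1.747. Require 1/(1 + K_p·1.747) = 0.08, so 1 + 1.747·K_p = 12.5.
K_p = (12.5 − 1)/1.747 = 6.58.

K_p = 6.58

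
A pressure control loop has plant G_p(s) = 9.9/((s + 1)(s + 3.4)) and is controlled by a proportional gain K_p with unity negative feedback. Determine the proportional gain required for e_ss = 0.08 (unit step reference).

K_p = 3.95

For a type-0 loop with proportional control, e_ss = 1/(1 + K_p·G_p(0)).
G_p(0) = 2.912. Require 1/(1 + K_p·2.912) = 0.08, so 1 + 2.912·K_p = 12.5.
K_p = (12.5 − 1)/2.912 = 3.95.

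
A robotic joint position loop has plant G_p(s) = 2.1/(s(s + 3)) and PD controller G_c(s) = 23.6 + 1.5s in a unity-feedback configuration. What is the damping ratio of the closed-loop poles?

ζ = 0.437

Forward path: (23.6 + 1.5s)·2.1/(s(s+3)). The closed-loop characteristic equation is s² + (3 + 2.1·1.5)s + 2.1·23.6 = 0.
That is s² + 6.15s + 49.56 = 0, so ω_n = 7.04 rad/s and ζ = 6.15/(2·7.04) = 0.4368.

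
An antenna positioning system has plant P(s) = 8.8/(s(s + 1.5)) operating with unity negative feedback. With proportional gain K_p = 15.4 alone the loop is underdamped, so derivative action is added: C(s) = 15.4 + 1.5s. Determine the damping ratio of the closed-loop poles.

Forward path: (15.4 + 1.5s)·8.8/(s(s+1.5)). The closed-loop characteristic equation is s² + (1.5 + 8.8·1.5)s + 8.8·15.4 = 0.
That is s² + 14.7s + 135.5 = 0, so ω_n = 11.64 rad/s and ζ = 14.7/(2·11.64) = 0.6314.

ζ = 0.631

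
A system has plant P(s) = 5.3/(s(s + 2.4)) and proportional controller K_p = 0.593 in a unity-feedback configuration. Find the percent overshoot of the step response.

5.56%

From 1 + K_pP(s) = 0: s² + 2.4s + 3.143 = 0 ⇒ ω_n = 1.773, ζ = 0.6769.
%OS = 100·exp(−πζ/√(1−ζ²)) = 100·exp(−π·0.6769/√0.5418) = 5.56%.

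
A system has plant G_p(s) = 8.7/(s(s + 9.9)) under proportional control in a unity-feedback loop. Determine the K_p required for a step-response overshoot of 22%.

K_p = 14.9

From %OS = 100·exp(−πζ/√(1−ζ²)) = 22%, ζ = −ln(0.22)/√(π²+ln²(0.22)) = 0.4342.
Characteristic equation s² + 9.9s + 8.7K_p = 0 gives ζ = 9.9/(2√(8.7K_p)).
Setting ζ = 0.4342: √(8.7K_p) = 9.9/(2·0.4342) = 11.4, so K_p = 130/8.7 = 14.9.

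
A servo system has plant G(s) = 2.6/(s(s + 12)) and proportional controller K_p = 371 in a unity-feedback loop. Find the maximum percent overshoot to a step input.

The closed-loop denominator s² + 12s + 964.6 gives ω_n = √964.6 = 31.06 and ζ = 12/(2ω_n) = 0.1932.
%OS = 100·exp(−πζ/√(1−ζ²)) = 100·exp(−π·0.1932/√0.9627) = 53.9%.

53.9%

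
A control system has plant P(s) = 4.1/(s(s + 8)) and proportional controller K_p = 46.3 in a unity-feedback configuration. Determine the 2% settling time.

Closed-loop characteristic equation: s² + 8s + 189.8 = 0, so ω_n = 13.78 rad/s and ζ = 8/(2·13.78) = 0.2903.
2% settling time T_s ≈ 4/(ζω_n) = 4/4 = 1 s.

T_s ≈ 1 s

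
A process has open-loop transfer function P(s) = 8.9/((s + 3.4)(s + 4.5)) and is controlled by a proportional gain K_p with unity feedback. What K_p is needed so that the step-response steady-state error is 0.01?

K_p = 170

The loop is type 0, so e_ss(step) = 1/(1 + K_pos) with K_pos = K_p·P(0).
P(0) = 0.5817. Require 1/(1 + K_p·0.5817) = 0.01, so 1 + 0.5817·K_p = 100.
K_p = (100 − 1)/0.5817 = 170.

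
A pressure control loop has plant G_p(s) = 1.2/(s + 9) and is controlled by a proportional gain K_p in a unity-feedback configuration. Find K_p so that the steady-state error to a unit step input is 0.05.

For a type-0 loop with proportional control, e_ss = 1/(1 + K_p·G_p(0)).
G_p(0) = 0.1333. Require 1/(1 + K_p·0.1333) = 0.05, so 1 + 0.1333·K_p = 20.
K_p = (20 − 1)/0.1333 = 142.

K_p = 142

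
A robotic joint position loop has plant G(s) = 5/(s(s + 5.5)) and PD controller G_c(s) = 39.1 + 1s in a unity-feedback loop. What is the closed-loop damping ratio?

Forward path: (39.1 + 1s)·5/(s(s+5.5)). The closed-loop characteristic equation is s² + (5.5 + 5·1)s + 5·39.1 = 0.
That is s² + 10.5s + 195.5 = 0, so ω_n = 13.98 rad/s and ζ = 10.5/(2·13.98) = 0.3755.

ζ = 0.375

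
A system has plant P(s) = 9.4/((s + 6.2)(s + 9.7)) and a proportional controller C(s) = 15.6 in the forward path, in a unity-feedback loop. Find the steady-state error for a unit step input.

0.291

The loop is type 0. Static position error constant K_pos = C(0)·P(0) = 15.6·0.1563 = 2.438.
Steady-state error to a unit step: e_ss = 1/(1+K_pos) = 1/3.438 = 0.291.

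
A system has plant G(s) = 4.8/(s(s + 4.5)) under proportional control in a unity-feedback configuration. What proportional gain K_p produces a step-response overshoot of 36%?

K_p = 11

From %OS = 100·exp(−πζ/√(1−ζ²)) = 36%, ζ = −ln(0.36)/√(π²+ln²(0.36)) = 0.3093.
Characteristic equation s² + 4.5s + 4.8K_p = 0 gives ζ = 4.5/(2√(4.8K_p)).
Setting ζ = 0.3093: √(4.8K_p) = 4.5/(2·0.3093) = 7.275, so K_p = 52.93/4.8 = 11.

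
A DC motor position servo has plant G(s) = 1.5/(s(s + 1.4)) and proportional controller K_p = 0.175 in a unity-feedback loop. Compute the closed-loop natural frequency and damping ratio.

ω_n = 0.512 rad/s, ζ = 1.37

With unity feedback the closed-loop characteristic equation is s² + 1.4s + 0.175·1.5 = s² + 1.4s + 0.2625 = 0.
Matching s² + 2ζω_n s + ω_n²: ω_n = √0.2625 = 0.5123 rad/s and 2ζω_n = 1.4, so ζ = 1.4/(2·0.5123) = 1.37.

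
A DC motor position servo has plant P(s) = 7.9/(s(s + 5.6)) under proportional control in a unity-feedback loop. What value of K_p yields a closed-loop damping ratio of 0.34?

Closed-loop characteristic equation: s² + 5.6s + K_p·7.9 = 0.
So ω_n = √(7.9K_p) and 2ζω_n = 5.6, giving ζ = 5.6/(2√(7.9K_p)).
Setting ζ = 0.34: √(7.9K_p) = 5.6/(2·0.34) = 8.235, so K_p = 67.82/7.9 = 8.58.

K_p = 8.58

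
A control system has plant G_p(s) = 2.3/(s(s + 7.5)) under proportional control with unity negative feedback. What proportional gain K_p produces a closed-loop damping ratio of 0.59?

K_p = 17.6

Closed-loop characteristic equation: s² + 7.5s + K_p·2.3 = 0.
So ω_n = √(2.3K_p) and 2ζω_n = 7.5, giving ζ = 7.5/(2√(2.3K_p)).
Setting ζ = 0.59: √(2.3K_p) = 7.5/(2·0.59) = 6.356, so K_p = 40.4/2.3 = 17.6.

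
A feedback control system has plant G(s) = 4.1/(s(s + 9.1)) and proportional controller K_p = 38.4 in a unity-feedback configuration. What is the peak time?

T_p = 0.269 s

The closed-loop denominator s² + 9.1s + 157.4 gives ω_n = √157.4 = 12.55 and ζ = 9.1/(2ω_n) = 0.3626.
Damped frequency ω_d = ω_n√(1−ζ²) = 11.69 rad/s, so peak time T_p = π/ω_d = 0.269 s.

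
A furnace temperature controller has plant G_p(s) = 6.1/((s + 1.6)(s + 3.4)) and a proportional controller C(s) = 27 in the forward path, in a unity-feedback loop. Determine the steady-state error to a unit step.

0.032

The loop is type 0. Static position error constant K_pos = C(0)·G_p(0) = 27·1.121 = 30.28.
Steady-state error to a unit step: e_ss = 1/(1+K_pos) = 1/31.28 = 0.032.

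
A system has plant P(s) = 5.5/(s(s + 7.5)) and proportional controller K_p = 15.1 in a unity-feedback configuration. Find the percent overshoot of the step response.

The closed-loop denominator s² + 7.5s + 83.05 gives ω_n = √83.05 = 9.113 and ζ = 7.5/(2ω_n) = 0.4115.
%OS = 100·exp(−πζ/√(1−ζ²)) = 100·exp(−π·0.4115/√0.8307) = 24.2%.

24.2%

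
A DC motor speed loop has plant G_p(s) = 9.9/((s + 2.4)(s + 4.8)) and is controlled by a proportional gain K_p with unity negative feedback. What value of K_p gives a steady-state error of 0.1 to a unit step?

The loop is type 0, so e_ss(step) = 1/(1 + K_pos) with K_pos = K_p·G_p(0).
G_p(0) = 0.8594. Require 1/(1 + K_p·0.8594) = 0.1, so 1 + 0.8594·K_p = 10.
K_p = (10 − 1)/0.8594 = 10.5.

K_p = 10.5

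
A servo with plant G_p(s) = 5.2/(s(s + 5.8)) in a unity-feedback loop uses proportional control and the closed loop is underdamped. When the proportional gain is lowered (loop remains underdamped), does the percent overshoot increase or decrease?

ζ = 5.8/(2√(5.2K_p)) rises as K_p falls; higher damping means less overshoot.

decrease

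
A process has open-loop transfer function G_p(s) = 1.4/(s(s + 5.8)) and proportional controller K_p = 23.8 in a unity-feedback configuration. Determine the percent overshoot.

16.1%

Closed-loop characteristic equation: s² + 5.8s + 33.32 = 0, so ω_n = 5.772 rad/s and ζ = 5.8/(2·5.772) = 0.5024.
%OS = 100·exp(−πζ/√(1−ζ²)) = 100·exp(−π·0.5024/√0.7476) = 16.1%.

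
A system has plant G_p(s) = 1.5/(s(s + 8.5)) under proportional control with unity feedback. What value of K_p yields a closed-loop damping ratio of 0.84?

Closed-loop characteristic equation: s² + 8.5s + K_p·1.5 = 0.
So ω_n = √(1.5K_p) and 2ζω_n = 8.5, giving ζ = 8.5/(2√(1.5K_p)).
Setting ζ = 0.84: √(1.5K_p) = 8.5/(2·0.84) = 5.06, so K_p = 25.6/1.5 = 17.1.

K_p = 17.1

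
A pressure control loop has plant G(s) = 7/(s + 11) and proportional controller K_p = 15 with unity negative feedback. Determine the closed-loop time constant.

τ = 0.00862 s

Closed-loop transfer function: T(s) = K_p·G(s)/(1 + K_p·G(s)) = 105/(s + 11 + 105) = 105/(s + 116).
Time constant τ = 1/116 = 0.00862 s.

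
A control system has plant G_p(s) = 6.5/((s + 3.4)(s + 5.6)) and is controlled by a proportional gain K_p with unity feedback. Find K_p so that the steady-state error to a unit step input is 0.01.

K_p = 290

For a type-0 loop with proportional control, e_ss = 1/(1 + K_p·G_p(0)).
G_p(0) = 0.3414. Require 1/(1 + K_p·0.3414) = 0.01, so 1 + 0.3414·K_p = 100.
K_p = (100 − 1)/0.3414 = 290.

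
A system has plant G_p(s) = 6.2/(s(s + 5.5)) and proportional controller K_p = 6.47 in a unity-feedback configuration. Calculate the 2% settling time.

T_s ≈ 1.45 s

From 1 + K_pG_p(s) = 0: s² + 5.5s + 40.11 = 0 ⇒ ω_n = 6.334, ζ = 0.4342.
2% settling time T_s ≈ 4/(ζω_n) = 4/2.75 = 1.45 s.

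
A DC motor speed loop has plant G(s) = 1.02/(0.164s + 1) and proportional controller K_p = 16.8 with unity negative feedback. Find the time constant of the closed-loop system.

τ = 0.00904 s

Closed loop: T(s) = K_p·G/(1+K_p·G) = 17.14/(0.164s + 1 + 17.14), with pole at s = −(1 + 17.14)/0.164 = −110.6.
Closed-loop time constant τ = 1/110.6 = 0.00904 s.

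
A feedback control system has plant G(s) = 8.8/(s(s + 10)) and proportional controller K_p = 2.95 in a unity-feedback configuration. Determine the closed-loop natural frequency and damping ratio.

The closed-loop denominator is s(s+10) + 2.95·8.8 = s² + 10s + 25.96.
So ω_n² = 25.96 ⇒ ω_n = 5.095 rad/s, and ζ = 10/(2ω_n) = 0.981.

ω_n = 5.1 rad/s, ζ = 0.981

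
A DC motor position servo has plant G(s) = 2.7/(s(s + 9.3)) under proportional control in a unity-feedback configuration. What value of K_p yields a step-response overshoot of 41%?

From %OS = 100·exp(−πζ/√(1−ζ²)) = 41%, ζ = −ln(0.41)/√(π²+ln²(0.41)) = 0.273.
Characteristic equation s² + 9.3s + 2.7K_p = 0 gives ζ = 9.3/(2√(2.7K_p)).
Setting ζ = 0.273: √(2.7K_p) = 9.3/(2·0.273) = 17.03, so K_p = 290.1/2.7 = 107.

K_p = 107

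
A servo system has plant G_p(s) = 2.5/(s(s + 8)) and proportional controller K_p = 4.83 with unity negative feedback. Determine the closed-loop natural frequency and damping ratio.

ω_n = 3.47 rad/s, ζ = 1.15

1 + K_p·G_p(s) = 0 gives s² + 8s + 12.07 = 0.
Matching s² + 2ζω_n s + ω_n²: ω_n = √12.07 = 3.475 rad/s and 2ζω_n = 8, so ζ = 8/(2·3.475) = 1.15.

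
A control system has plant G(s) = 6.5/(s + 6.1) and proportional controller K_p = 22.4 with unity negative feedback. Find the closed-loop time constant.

τ = 0.00659 s

Closed-loop transfer function: T(s) = K_p·G(s)/(1 + K_p·G(s)) = 145.6/(s + 6.1 + 145.6) = 145.6/(s + 151.7).
Time constant τ = 1/151.7 = 0.00659 s.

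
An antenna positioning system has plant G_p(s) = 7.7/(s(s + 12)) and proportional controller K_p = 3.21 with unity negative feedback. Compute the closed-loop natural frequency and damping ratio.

ω_n = 4.97 rad/s, ζ = 1.21

1 + K_p·G_p(s) = 0 gives s² + 12s + 24.72 = 0.
So ω_n² = 24.72 ⇒ ω_n = 4.972 rad/s, and ζ = 12/(2ω_n) = 1.21.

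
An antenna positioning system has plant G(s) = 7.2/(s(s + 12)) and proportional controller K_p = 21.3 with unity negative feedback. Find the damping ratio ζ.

ζ = 0.485

With unity feedback the closed-loop characteristic equation is s² + 12s + 21.3·7.2 = s² + 12s + 153.4 = 0.
Matching s² + 2ζω_n s + ω_n²: ω_n = √153.4 = 12.38 rad/s and 2ζω_n = 12, so ζ = 12/(2·12.38) = 0.485.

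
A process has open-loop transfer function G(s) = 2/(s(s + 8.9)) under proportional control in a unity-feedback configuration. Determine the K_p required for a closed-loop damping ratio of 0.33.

Closed-loop characteristic equation: s² + 8.9s + K_p·2 = 0.
So ω_n = √(2K_p) and 2ζω_n = 8.9, giving ζ = 8.9/(2√(2K_p)).
Setting ζ = 0.33: √(2K_p) = 8.9/(2·0.33) = 13.48, so K_p = 181.8/2 = 90.9.

K_p = 90.9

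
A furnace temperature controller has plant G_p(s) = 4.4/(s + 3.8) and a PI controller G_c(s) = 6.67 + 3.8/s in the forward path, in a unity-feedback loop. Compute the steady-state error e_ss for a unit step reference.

The open loop G_c(s)G_p(s) has a pole at the origin (type 1), so the static position error constant is infinite and e_ss = 1/(1+∞) = 0.

0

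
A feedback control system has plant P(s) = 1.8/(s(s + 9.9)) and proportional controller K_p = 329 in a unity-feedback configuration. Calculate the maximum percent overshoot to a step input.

From 1 + K_pP(s) = 0: s² + 9.9s + 592.2 = 0 ⇒ ω_n = 24.34, ζ = 0.2034.
%OS = 100·exp(−πζ/√(1−ζ²)) = 100·exp(−π·0.2034/√0.9586) = 52.1%.

52.1%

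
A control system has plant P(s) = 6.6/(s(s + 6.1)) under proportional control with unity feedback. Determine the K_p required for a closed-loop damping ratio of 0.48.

K_p = 6.12

Closed-loop characteristic equation: s² + 6.1s + K_p·6.6 = 0.
So ω_n = √(6.6K_p) and 2ζω_n = 6.1, giving ζ = 6.1/(2√(6.6K_p)).
Setting ζ = 0.48: √(6.6K_p) = 6.1/(2·0.48) = 6.354, so K_p = 40.38/6.6 = 6.12.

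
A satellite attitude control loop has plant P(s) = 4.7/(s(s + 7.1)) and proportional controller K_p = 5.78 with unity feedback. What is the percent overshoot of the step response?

5.38%

Closed-loop characteristic equation: s² + 7.1s + 27.17 = 0, so ω_n = 5.212 rad/s and ζ = 7.1/(2·5.212) = 0.6811.
%OS = 100·exp(−πζ/√(1−ζ²)) = 100·exp(−π·0.6811/√0.5361) = 5.38%.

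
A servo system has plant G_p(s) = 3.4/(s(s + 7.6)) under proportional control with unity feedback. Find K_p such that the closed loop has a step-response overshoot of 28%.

From %OS = 100·exp(−πζ/√(1−ζ²)) = 28%, ζ = −ln(0.28)/√(π²+ln²(0.28)) = 0.3755.
Characteristic equation s² + 7.6s + 3.4K_p = 0 gives ζ = 7.6/(2√(3.4K_p)).
Setting ζ = 0.3755: √(3.4K_p) = 7.6/(2·0.3755) = 10.12, so K_p = 102.4/3.4 = 30.1.

K_p = 30.1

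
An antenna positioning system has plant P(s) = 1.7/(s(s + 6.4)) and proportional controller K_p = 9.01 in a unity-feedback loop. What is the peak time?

Closed-loop characteristic equation: s² + 6.4s + 15.32 = 0, so ω_n = 3.914 rad/s and ζ = 6.4/(2·3.914) = 0.8176.
Damped frequency ω_d = ω_n√(1−ζ²) = 2.253 rad/s, so peak time T_p = π/ω_d = 1.39 s.

T_p = 1.39 s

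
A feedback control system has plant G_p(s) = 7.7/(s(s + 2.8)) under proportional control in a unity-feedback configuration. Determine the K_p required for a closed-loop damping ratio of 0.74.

Closed-loop characteristic equation: s² + 2.8s + K_p·7.7 = 0.
So ω_n = √(7.7K_p) and 2ζω_n = 2.8, giving ζ = 2.8/(2√(7.7K_p)).
Setting ζ = 0.74: √(7.7K_p) = 2.8/(2·0.74) = 1.892, so K_p = 3.579/7.7 = 0.465.

K_p = 0.465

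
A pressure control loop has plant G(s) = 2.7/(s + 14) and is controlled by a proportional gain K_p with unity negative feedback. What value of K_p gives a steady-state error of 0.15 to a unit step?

The loop is type 0, so e_ss(step) = 1/(1 + K_pos) with K_pos = K_p·G(0).
G(0) = 0.1929. Require 1/(1 + K_p·0.1929) = 0.15, so 1 + 0.1929·K_p = 6.667.
K_p = (6.667 − 1)/0.1929 = 29.4.

K_p = 29.4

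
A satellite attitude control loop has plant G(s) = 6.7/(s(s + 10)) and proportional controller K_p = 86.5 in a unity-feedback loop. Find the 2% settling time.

Closed-loop characteristic equation: s² + 10s + 579.6 = 0, so ω_n = 24.07 rad/s and ζ = 10/(2·24.07) = 0.2077.
2% settling time T_s ≈ 4/(ζω_n) = 4/5 = 0.8 s.

T_s ≈ 0.8 s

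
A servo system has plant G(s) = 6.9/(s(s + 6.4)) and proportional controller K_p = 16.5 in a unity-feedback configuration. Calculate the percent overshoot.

37.2%

Closed-loop characteristic equation: s² + 6.4s + 113.9 = 0, so ω_n = 10.67 rad/s and ζ = 6.4/(2·10.67) = 0.2999.
%OS = 100·exp(−πζ/√(1−ζ²)) = 100·exp(−π·0.2999/√0.9101) = 37.2%.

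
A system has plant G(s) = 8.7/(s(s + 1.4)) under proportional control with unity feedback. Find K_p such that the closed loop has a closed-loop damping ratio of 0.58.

K_p = 0.167

Closed-loop characteristic equation: s² + 1.4s + K_p·8.7 = 0.
So ω_n = √(8.7K_p) and 2ζω_n = 1.4, giving ζ = 1.4/(2√(8.7K_p)).
Setting ζ = 0.58: √(8.7K_p) = 1.4/(2·0.58) = 1.207, so K_p = 1.457/8.7 = 0.167.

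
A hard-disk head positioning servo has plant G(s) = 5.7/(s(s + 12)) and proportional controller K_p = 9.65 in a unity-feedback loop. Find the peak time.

T_p = 0.721 s

Closed-loop characteristic equation: s² + 12s + 55.01 = 0, so ω_n = 7.417 rad/s and ζ = 12/(2·7.417) = 0.809.
Damped frequency ω_d = ω_n√(1−ζ²) = 4.359 rad/s, so peak time T_p = π/ω_d = 0.721 s.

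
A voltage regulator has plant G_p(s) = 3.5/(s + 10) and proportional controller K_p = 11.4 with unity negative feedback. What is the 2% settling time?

Closed-loop transfer function: T(s) = K_p·G_p(s)/(1 + K_p·G_p(s)) = 39.9/(s + 10 + 39.9) = 39.9/(s + 49.9).
Time constant τ = 1/49.9 = 0.02004 s, so the 2% settling time is about 4τ = 0.0802 s.

T_s ≈ 0.0802 s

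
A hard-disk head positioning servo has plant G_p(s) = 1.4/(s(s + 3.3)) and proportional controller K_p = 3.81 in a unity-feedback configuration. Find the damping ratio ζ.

The closed-loop denominator is s(s+3.3) + 3.81·1.4 = s² + 3.3s + 5.334.
Matching s² + 2ζω_n s + ω_n²: ω_n = √5.334 = 2.31 rad/s and 2ζω_n = 3.3, so ζ = 3.3/(2·2.31) = 0.714.

ζ = 0.714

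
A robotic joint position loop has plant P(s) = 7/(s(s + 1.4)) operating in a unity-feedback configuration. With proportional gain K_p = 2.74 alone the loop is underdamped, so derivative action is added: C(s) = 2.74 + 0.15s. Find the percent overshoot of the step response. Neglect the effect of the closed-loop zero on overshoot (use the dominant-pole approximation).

Forward path: (2.74 + 0.15s)·7/(s(s+1.4)). The closed-loop characteristic equation is s² + (1.4 + 7·0.15)s + 7·2.74 = 0.
That is s² + 2.45s + 19.18 = 0, so ω_n = 4.379 rad/s and ζ = 2.45/(2·4.379) = 0.2797.
%OS = 100·exp(−πζ/√(1−ζ²)) = 40%.

40%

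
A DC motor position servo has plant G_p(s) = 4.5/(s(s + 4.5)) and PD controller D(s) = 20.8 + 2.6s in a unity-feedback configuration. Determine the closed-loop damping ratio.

ζ = 0.837

Forward path: (20.8 + 2.6s)·4.5/(s(s+4.5)). The closed-loop characteristic equation is s² + (4.5 + 4.5·2.6)s + 4.5·20.8 = 0.
That is s² + 16.2s + 93.6 = 0, so ω_n = 9.675 rad/s and ζ = 16.2/(2·9.675) = 0.8372.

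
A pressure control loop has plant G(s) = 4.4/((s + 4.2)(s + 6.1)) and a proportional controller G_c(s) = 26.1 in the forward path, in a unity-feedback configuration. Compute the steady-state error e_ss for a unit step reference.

0.182

The loop is type 0. Static position error constant K_pos = G_c(0)·G(0) = 26.1·0.1717 = 4.482.
Steady-state error to a unit step: e_ss = 1/(1+K_pos) = 1/5.482 = 0.182.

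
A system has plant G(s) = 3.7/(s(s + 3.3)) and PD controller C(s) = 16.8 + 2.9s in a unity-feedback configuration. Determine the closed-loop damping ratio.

Forward path: (16.8 + 2.9s)·3.7/(s(s+3.3)). The closed-loop characteristic equation is s² + (3.3 + 3.7·2.9)s + 3.7·16.8 = 0.
That is s² + 14.03s + 62.16 = 0, so ω_n = 7.884 rad/s and ζ = 14.03/(2·7.884) = 0.8898.

ζ = 0.89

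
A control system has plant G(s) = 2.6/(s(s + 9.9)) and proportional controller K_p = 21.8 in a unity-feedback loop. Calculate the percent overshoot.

The closed-loop denominator s² + 9.9s + 56.68 gives ω_n = √56.68 = 7.529 and ζ = 9.9/(2ω_n) = 0.6575.
%OS = 100·exp(−πζ/√(1−ζ²)) = 100·exp(−π·0.6575/√0.5677) = 6.45%.

6.45%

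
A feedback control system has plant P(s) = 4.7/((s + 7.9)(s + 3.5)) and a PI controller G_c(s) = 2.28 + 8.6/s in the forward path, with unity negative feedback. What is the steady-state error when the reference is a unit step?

The open loop G_c(s)P(s) has a pole at the origin (type 1), so the static position error constant is infinite and e_ss = 1/(1+∞) = 0.

0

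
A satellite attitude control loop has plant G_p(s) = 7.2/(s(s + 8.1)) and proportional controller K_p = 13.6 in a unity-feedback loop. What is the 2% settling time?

The closed-loop denominator s² + 8.1s + 97.92 gives ω_n = √97.92 = 9.895 and ζ = 8.1/(2ω_n) = 0.4093.
2% settling time T_s ≈ 4/(ζω_n) = 4/4.05 = 0.988 s.

T_s ≈ 0.988 s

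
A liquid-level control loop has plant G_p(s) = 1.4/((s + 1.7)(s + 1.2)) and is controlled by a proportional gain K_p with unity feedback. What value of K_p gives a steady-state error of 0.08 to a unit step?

K_p = 16.8

The loop is type 0, so e_ss(step) = 1/(1 + K_pos) with K_pos = K_p·G_p(0).
G_p(0) = 0.6863. Require 1/(1 + K_p·0.6863) = 0.08, so 1 + 0.6863·K_p = 12.5.
K_p = (12.5 − 1)/0.6863 = 16.8.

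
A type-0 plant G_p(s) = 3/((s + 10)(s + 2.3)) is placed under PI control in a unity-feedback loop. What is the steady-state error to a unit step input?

The PI controller's integrator makes the forward path type 1, so e_ss to a step is zero.

0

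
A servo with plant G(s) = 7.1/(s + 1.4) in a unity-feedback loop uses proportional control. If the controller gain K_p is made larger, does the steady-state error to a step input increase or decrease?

decrease

The position error constant K_pos = K_p·G(0) grows with K_p, and e_ss = 1/(1+K_pos) falls.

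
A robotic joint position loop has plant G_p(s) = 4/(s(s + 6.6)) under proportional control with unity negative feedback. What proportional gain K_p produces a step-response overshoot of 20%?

K_p = 13.1

From %OS = 100·exp(−πζ/√(1−ζ²)) = 20%, ζ = −ln(0.2)/√(π²+ln²(0.2)) = 0.4559.
Characteristic equation s² + 6.6s + 4K_p = 0 gives ζ = 6.6/(2√(4K_p)).
Setting ζ = 0.4559: √(4K_p) = 6.6/(2·0.4559) = 7.238, so K_p = 52.38/4 = 13.1.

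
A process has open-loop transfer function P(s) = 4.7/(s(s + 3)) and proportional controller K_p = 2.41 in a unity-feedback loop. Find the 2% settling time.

T_s ≈ 2.67 s

From 1 + K_pP(s) = 0: s² + 3s + 11.33 = 0 ⇒ ω_n = 3.366, ζ = 0.4457.
2% settling time T_s ≈ 4/(ζω_n) = 4/1.5 = 2.67 s.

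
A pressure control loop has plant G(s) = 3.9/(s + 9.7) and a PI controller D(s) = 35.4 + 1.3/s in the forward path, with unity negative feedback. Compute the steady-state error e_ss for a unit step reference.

0

The open loop D(s)G(s) has a pole at the origin (type 1), so the static position error constant is infinite and e_ss = 1/(1+∞) = 0.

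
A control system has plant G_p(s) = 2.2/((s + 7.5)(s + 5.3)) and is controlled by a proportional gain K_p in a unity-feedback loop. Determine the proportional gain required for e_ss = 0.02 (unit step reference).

K_p = 885

Steady-state error for a unit step on this type-0 loop is 1/(1 + K_p·G_p(0)).
G_p(0) = 0.05535. Require 1/(1 + K_p·0.05535) = 0.02, so 1 + 0.05535·K_p = 50.
K_p = (50 − 1)/0.05535 = 885.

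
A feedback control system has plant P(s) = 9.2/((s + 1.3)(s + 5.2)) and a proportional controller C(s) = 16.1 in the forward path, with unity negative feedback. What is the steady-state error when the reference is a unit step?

The loop is type 0. Static position error constant K_pos = C(0)·P(0) = 16.1·1.361 = 21.91.
Steady-state error to a unit step: e_ss = 1/(1+K_pos) = 1/22.91 = 0.0436.

0.0436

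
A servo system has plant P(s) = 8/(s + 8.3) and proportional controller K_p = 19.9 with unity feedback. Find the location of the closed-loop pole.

s = -167.5

Closed-loop transfer function: T(s) = K_p·P(s)/(1 + K_p·P(s)) = 159.2/(s + 8.3 + 159.2) = 159.2/(s + 167.5).
The closed-loop pole is at s = −167.5.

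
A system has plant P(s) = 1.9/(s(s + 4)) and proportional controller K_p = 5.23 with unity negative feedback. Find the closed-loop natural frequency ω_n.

With unity feedback the closed-loop characteristic equation is s² + 4s + 5.23·1.9 = s² + 4s + 9.937 = 0.
Matching s² + 2ζω_n s + ω_n²: ω_n = √9.937 = 3.152 rad/s and 2ζω_n = 4, so ζ = 4/(2·3.152) = 0.634.

ω_n = 3.15 rad/s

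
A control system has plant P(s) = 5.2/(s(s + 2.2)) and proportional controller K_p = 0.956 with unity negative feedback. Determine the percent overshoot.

16.8%

From 1 + K_pP(s) = 0: s² + 2.2s + 4.971 = 0 ⇒ ω_n = 2.23, ζ = 0.4934.
%OS = 100·exp(−πζ/√(1−ζ²)) = 100·exp(−π·0.4934/√0.7566) = 16.8%.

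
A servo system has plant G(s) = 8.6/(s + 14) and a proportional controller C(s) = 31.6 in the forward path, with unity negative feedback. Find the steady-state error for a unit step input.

0.049

The loop is type 0. Static position error constant K_pos = C(0)·G(0) = 31.6·0.6143 = 19.41.
Steady-state error to a unit step: e_ss = 1/(1+K_pos) = 1/20.41 = 0.049.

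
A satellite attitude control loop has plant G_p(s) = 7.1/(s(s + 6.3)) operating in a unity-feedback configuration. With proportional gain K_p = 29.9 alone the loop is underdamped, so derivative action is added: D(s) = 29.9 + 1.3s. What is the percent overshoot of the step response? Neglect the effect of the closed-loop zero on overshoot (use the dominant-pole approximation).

Forward path: (29.9 + 1.3s)·7.1/(s(s+6.3)). The closed-loop characteristic equation is s² + (6.3 + 7.1·1.3)s + 7.1·29.9 = 0.
That is s² + 15.53s + 212.3 = 0, so ω_n = 14.57 rad/s and ζ = 15.53/(2·14.57) = 0.5329.
%OS = 100·exp(−πζ/√(1−ζ²)) = 13.8%.

13.8%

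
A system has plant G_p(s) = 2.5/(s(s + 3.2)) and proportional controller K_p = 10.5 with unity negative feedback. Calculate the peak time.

T_p = 0.645 s

Closed-loop characteristic equation: s² + 3.2s + 26.25 = 0, so ω_n = 5.123 rad/s and ζ = 3.2/(2·5.123) = 0.3123.
Damped frequency ω_d = ω_n√(1−ζ²) = 4.867 rad/s, so peak time T_p = π/ω_d = 0.645 s.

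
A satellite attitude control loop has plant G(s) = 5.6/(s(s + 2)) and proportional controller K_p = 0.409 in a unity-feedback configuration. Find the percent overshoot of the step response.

6.29%

Closed-loop characteristic equation: s² + 2s + 2.29 = 0, so ω_n = 1.513 rad/s and ζ = 2/(2·1.513) = 0.6608.
%OS = 100·exp(−πζ/√(1−ζ²)) = 100·exp(−π·0.6608/√0.5634) = 6.29%.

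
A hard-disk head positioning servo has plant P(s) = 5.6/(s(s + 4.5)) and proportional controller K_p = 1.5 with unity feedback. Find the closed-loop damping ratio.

The closed-loop denominator is s(s+4.5) + 1.5·5.6 = s² + 4.5s + 8.4.
Matching s² + 2ζω_n s + ω_n²: ω_n = √8.4 = 2.898 rad/s and 2ζω_n = 4.5, so ζ = 4.5/(2·2.898) = 0.776.

ζ = 0.776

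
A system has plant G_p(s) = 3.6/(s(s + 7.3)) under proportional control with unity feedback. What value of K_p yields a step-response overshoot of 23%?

K_p = 20.6

From %OS = 100·exp(−πζ/√(1−ζ²)) = 23%, ζ = −ln(0.23)/√(π²+ln²(0.23)) = 0.4237.
Characteristic equation s² + 7.3s + 3.6K_p = 0 gives ζ = 7.3/(2√(3.6K_p)).
Setting ζ = 0.4237: √(3.6K_p) = 7.3/(2·0.4237) = 8.614, so K_p = 74.2/3.6 = 20.6.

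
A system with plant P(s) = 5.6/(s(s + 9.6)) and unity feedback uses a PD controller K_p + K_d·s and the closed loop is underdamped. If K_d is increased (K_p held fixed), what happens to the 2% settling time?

decrease

Characteristic equation s² + (9.6 + 5.6K_d)s + 5.6K_p = 0: raising K_d increases ζω_n = (9.6+5.6K_d)/2 while the loop stays underdamped, so T_s ≈ 4/(ζω_n) decreases.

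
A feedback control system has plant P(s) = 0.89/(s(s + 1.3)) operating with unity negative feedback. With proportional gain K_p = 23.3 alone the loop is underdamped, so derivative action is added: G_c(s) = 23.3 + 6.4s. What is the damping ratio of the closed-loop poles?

ζ = 0.768

Forward path: (23.3 + 6.4s)·0.89/(s(s+1.3)). The closed-loop characteristic equation is s² + (1.3 + 0.89·6.4)s + 0.89·23.3 = 0.
That is s² + 6.996s + 20.74 = 0, so ω_n = 4.554 rad/s and ζ = 6.996/(2·4.554) = 0.7682.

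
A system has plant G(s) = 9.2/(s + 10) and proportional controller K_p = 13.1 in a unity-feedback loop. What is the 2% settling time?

Closed-loop transfer function: T(s) = K_p·G(s)/(1 + K_p·G(s)) = 120.5/(s + 10 + 120.5) = 120.5/(s + 130.5).
Time constant τ = 1/130.5 = 0.007662 s, so the 2% settling time is about 4τ = 0.0306 s.

T_s ≈ 0.0306 s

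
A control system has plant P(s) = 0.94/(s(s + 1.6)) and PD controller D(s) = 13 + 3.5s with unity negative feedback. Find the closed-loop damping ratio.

ζ = 0.699

Forward path: (13 + 3.5s)·0.94/(s(s+1.6)). The closed-loop characteristic equation is s² + (1.6 + 0.94·3.5)s + 0.94·13 = 0.
That is s² + 4.89s + 12.22 = 0, so ω_n = 3.496 rad/s and ζ = 4.89/(2·3.496) = 0.6994.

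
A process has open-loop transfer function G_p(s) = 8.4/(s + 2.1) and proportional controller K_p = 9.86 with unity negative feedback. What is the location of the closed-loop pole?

Closed-loop transfer function: T(s) = K_p·G_p(s)/(1 + K_p·G_p(s)) = 82.82/(s + 2.1 + 82.82) = 82.82/(s + 84.92).
The closed-loop pole is at s = −84.92.

s = -84.92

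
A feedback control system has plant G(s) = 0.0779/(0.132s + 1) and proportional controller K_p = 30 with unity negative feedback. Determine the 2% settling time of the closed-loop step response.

T_s ≈ 0.158 s

Closed loop: T(s) = K_p·G/(1+K_p·G) = 2.337/(0.132s + 1 + 2.337), with pole at s = −(1 + 2.337)/0.132 = −25.28.
τ = 1/25.28 = 0.03956 s, so 2% settling time ≈ 4τ = 0.158 s.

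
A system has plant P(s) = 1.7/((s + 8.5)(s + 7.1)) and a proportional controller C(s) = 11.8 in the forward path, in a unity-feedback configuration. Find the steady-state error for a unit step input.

The loop is type 0. Static position error constant K_pos = C(0)·P(0) = 11.8·0.02817 = 0.3324.
Steady-state error to a unit step: e_ss = 1/(1+K_pos) = 1/1.332 = 0.751.

0.751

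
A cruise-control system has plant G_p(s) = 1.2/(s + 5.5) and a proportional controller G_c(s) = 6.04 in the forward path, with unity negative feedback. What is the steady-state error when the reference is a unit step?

The loop is type 0. Static position error constant K_pos = G_c(0)·G_p(0) = 6.04·0.2182 = 1.318.
Steady-state error to a unit step: e_ss = 1/(1+K_pos) = 1/2.318 = 0.431.

0.431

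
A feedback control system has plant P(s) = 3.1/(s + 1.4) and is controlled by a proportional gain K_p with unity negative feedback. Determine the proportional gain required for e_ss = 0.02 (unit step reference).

The loop is type 0, so e_ss(step) = 1/(1 + K_pos) with K_pos = K_p·P(0).
P(0) = 2.214. Require 1/(1 + K_p·2.214) = 0.02, so 1 + 2.214·K_p = 50.
K_p = (50 − 1)/2.214 = 22.1.

K_p = 22.1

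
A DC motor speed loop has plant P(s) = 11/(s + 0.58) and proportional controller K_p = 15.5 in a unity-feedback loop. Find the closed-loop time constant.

τ = 0.00585 s

Closed-loop transfer function: T(s) = K_p·P(s)/(1 + K_p·P(s)) = 170.5/(s + 0.58 + 170.5) = 170.5/(s + 171.1).
Time constant τ = 1/171.1 = 0.00585 s.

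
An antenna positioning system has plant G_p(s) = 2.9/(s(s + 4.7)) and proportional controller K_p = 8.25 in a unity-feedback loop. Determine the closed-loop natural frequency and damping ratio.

With unity feedback the closed-loop characteristic equation is s² + 4.7s + 8.25·2.9 = s² + 4.7s + 23.93 = 0.
So ω_n² = 23.93 ⇒ ω_n = 4.891 rad/s, and ζ = 4.7/(2ω_n) = 0.48.

ω_n = 4.89 rad/s, ζ = 0.48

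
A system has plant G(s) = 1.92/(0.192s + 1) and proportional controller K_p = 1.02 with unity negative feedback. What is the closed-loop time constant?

Closed loop: T(s) = K_p·G/(1+K_p·G) = 1.958/(0.192s + 1 + 1.958), with pole at s = −(1 + 1.958)/0.192 = −15.41.
Closed-loop time constant τ = 1/15.41 = 0.0649 s.

τ = 0.0649 s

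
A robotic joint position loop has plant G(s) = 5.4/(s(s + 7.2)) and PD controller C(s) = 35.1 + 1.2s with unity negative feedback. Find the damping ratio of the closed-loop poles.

ζ = 0.497

Forward path: (35.1 + 1.2s)·5.4/(s(s+7.2)). The closed-loop characteristic equation is s² + (7.2 + 5.4·1.2)s + 5.4·35.1 = 0.
That is s² + 13.68s + 189.5 = 0, so ω_n = 13.77 rad/s and ζ = 13.68/(2·13.77) = 0.4968.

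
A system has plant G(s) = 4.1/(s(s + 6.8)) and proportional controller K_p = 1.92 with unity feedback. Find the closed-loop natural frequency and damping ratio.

ω_n = 2.81 rad/s, ζ = 1.21

The closed-loop denominator is s(s+6.8) + 1.92·4.1 = s² + 6.8s + 7.872.
So ω_n² = 7.872 ⇒ ω_n = 2.806 rad/s, and ζ = 6.8/(2ω_n) = 1.21.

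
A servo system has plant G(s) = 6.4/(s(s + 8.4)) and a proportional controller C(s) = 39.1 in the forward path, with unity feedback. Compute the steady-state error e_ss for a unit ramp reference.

0.0336

The loop has one pole at the origin (type 1). Velocity error constant K_v = lim_{s→0} s·C(s)G(s) = 39.1·6.4/8.4 = 29.79.
Steady-state error to a unit ramp: e_ss = 1/K_v = 0.0336.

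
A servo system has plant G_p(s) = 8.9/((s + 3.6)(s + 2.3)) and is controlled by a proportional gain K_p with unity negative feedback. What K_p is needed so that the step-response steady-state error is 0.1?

K_p = 8.37

For a type-0 loop with proportional control, e_ss = 1/(1 + K_p·G_p(0)).
G_p(0) = 1.075. Require 1/(1 + K_p·1.075) = 0.1, so 1 + 1.075·K_p = 10.
K_p = (10 − 1)/1.075 = 8.37.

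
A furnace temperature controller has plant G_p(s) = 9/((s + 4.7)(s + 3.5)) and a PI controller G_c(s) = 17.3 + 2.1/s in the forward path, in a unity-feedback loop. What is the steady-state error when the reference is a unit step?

0

The open loop G_c(s)G_p(s) has a pole at the origin (type 1), so the static position error constant is infinite and e_ss = 1/(1+∞) = 0.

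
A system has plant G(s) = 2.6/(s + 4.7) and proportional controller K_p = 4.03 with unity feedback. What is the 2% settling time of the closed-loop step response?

T_s ≈ 0.264 s

Closed-loop transfer function: T(s) = K_p·G(s)/(1 + K_p·G(s)) = 10.48/(s + 4.7 + 10.48) = 10.48/(s + 15.18).
Time constant τ = 1/15.18 = 0.06588 s, so the 2% settling time is about 4τ = 0.264 s.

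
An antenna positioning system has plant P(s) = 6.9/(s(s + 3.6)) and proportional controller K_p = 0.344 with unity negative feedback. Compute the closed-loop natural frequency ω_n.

1 + K_p·P(s) = 0 gives s² + 3.6s + 2.374 = 0.
So ω_n² = 2.374 ⇒ ω_n = 1.541 rad/s, and ζ = 3.6/(2ω_n) = 1.17.

ω_n = 1.54 rad/s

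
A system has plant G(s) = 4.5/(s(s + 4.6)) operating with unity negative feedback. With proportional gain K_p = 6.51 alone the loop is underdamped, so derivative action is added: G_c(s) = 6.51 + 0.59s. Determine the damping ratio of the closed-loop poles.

ζ = 0.67

Forward path: (6.51 + 0.59s)·4.5/(s(s+4.6)). The closed-loop characteristic equation is s² + (4.6 + 4.5·0.59)s + 4.5·6.51 = 0.
That is s² + 7.255s + 29.29 = 0, so ω_n = 5.412 rad/s and ζ = 7.255/(2·5.412) = 0.6702.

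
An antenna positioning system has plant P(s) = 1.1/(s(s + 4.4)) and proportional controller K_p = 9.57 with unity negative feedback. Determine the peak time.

The closed-loop denominator s² + 4.4s + 10.53 gives ω_n = √10.53 = 3.245 and ζ = 4.4/(2ω_n) = 0.6781.
Damped frequency ω_d = ω_n√(1−ζ²) = 2.385 rad/s, so peak time T_p = π/ω_d = 1.32 s.

T_p = 1.32 s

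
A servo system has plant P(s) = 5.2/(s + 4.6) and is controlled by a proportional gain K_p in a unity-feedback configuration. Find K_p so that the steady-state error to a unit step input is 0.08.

K_p = 10.2

For a type-0 loop with proportional control, e_ss = 1/(1 + K_p·P(0)).
P(0) = 1.13. Require 1/(1 + K_p·1.13) = 0.08, so 1 + 1.13·K_p = 12.5.
K_p = (12.5 − 1)/1.13 = 10.2.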